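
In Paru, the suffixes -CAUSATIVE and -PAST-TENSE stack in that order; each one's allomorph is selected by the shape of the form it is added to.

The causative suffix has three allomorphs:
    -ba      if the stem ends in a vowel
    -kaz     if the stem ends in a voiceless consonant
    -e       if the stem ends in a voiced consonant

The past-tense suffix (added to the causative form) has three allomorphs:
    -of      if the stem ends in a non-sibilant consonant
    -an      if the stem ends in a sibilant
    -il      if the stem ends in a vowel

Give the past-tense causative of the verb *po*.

pobail

Since the final sound of *po* is /o/ (a vowel), it takes -ba, giving *poba*.
The causative form *poba*: final sound = /a/, a vowel → -il → *pobail*.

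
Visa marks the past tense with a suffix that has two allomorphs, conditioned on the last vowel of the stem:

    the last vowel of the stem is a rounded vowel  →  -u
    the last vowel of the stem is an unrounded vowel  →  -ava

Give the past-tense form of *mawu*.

The last vowel of *mawu* is /u/, which is a rounded vowel, so the suffix is -u, giving *mawuu*.

mawuu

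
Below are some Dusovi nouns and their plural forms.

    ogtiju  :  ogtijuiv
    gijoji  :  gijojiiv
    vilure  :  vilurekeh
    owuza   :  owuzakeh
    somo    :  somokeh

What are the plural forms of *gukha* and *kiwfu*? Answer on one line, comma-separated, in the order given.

gukhakeh, kiwfuiv

The alternation tracks the last vowel of the stem — -iv when the last vowel of the stem is a high vowel (*ogtiju*, *gijoji*); -keh when the last vowel of the stem is a non-high vowel (*vilure*, *owuza*, *somo*).
The last vowel of *gukha* is /a/, which is a non-high vowel, so the suffix is -keh, giving *gukhakeh*.
*kiwfu* — last vowel /u/ (a high vowel) → -iv → *kiwfuiv*.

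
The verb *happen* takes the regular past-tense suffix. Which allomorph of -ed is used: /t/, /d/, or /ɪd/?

The stem *happen* ends in a voiced sound other than /d/.
The -ed suffix is realized as /ɪd/ after /t, d/; as /t/ after other voiceless consonants; and as /d/ after other voiced sounds.
So -ed on *happen* is pronounced /d/.

/d/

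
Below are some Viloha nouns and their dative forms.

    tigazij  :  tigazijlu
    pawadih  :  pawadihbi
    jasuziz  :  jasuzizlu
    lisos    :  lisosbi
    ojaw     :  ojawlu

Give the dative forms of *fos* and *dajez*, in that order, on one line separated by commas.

fosbi, dajezlu

The pattern is voicing of the final consonant: -bi when the stem ends in a voiceless consonant (*pawadih*, *lisos*); -lu when the stem ends in a voiced consonant (*tigazij*, *jasuziz*, *ojaw*).
*fos*: final consonant = /s/, voiceless → -bi → *fosbi*.
*dajez* — final consonant /z/ (voiced) → -lu → *dajezlu*.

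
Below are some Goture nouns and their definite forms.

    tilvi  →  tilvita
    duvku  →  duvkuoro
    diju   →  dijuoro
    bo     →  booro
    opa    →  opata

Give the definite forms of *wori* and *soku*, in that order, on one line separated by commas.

The suffix is conditioned by the last vowel: -oro when the last vowel of the stem is a rounded vowel (*duvku*, *diju*, *bo*); -ta when the last vowel of the stem is an unrounded vowel (*tilvi*, *opa*).
Since the last vowel of *wori* is /i/ (an unrounded vowel), it takes -ta, giving *worita*.
Since the last vowel of *soku* is /u/ (a rounded vowel), it takes -oro, giving *sokuoro*.

worita, sokuoro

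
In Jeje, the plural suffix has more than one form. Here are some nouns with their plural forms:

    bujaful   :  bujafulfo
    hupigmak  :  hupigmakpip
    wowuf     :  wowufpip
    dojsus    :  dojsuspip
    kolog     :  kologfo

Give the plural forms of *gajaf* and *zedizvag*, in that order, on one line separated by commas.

gajafpip, zedizvagfo

The pattern is voicing of the final consonant: -pip when the stem ends in a voiceless consonant (*hupigmak*, *wowuf*, *dojsus*); -fo when the stem ends in a voiced consonant (*bujaful*, *kolog*).
*gajaf* — final consonant /f/ (voiceless) → -pip → *gajafpip*.
*zedizvag* — final consonant /g/ (voiced) → -fo → *zedizvagfo*.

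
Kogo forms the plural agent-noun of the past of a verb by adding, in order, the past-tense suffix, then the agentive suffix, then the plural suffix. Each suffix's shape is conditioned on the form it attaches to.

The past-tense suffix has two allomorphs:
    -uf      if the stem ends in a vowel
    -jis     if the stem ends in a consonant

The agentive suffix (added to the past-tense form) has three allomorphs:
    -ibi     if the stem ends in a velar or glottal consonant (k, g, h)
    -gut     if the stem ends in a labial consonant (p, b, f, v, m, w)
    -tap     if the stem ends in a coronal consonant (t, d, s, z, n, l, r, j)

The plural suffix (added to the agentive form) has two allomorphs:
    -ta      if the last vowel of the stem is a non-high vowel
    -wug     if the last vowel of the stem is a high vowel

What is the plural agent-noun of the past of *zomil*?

zomiljistapta

Since the final sound of *zomil* is /l/ (a consonant), it takes -jis, giving *zomiljis*.
The past-tense form *zomiljis* — final consonant /s/ (coronal) → -tap → *zomiljistap*.
The agentive form *zomiljistap* — last vowel /a/ (a non-high vowel) → -ta → *zomiljistapta*.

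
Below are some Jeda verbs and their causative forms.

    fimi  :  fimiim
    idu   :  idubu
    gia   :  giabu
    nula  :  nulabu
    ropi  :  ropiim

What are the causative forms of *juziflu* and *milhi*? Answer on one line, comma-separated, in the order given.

juziflubu, milhiim

Looking at the last vowel of each stem: -im when the last vowel of the stem is a front vowel (*fimi*, *ropi*); -bu when the last vowel of the stem is a back vowel (*idu*, *gia*, *nula*).
*juziflu* — last vowel /u/ (a back vowel) → -bu → *juziflubu*.
*milhi* — last vowel /i/ (a front vowel) → -im → *milhiim*.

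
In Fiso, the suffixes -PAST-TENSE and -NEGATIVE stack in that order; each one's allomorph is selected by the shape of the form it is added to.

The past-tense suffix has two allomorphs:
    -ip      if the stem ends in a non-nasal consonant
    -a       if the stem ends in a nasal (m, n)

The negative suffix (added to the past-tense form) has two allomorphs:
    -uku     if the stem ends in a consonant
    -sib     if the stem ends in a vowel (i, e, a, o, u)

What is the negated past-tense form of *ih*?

ihipuku

The final consonant of *ih* is /h/, which is non-nasal, so the past-tense suffix is -ip, giving *ihip*.
The final sound of the past-tense form *ihip* is /p/, which is a consonant, so the negative suffix is -uku, giving *ihipuku*.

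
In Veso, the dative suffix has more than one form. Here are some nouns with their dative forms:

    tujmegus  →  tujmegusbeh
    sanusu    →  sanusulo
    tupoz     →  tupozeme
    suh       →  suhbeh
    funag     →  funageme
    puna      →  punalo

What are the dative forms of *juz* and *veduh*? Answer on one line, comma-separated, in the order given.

The suffix is conditioned by the final sound: -beh when the stem ends in a voiceless consonant (*tujmegus*, *suh*); -eme when the stem ends in a voiced consonant (*tupoz*, *funag*); -lo when the stem ends in a vowel (*sanusu*, *puna*).
*juz*: final sound = /z/, a voiced consonant → -eme → *juzeme*.
*veduh*: final sound = /h/, a voiceless consonant → -beh → *veduhbeh*.

juzeme, veduhbeh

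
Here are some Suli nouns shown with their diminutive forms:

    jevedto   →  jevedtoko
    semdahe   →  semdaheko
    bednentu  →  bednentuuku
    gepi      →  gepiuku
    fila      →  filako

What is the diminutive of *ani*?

The pattern is height harmony: -uku when the last vowel of the stem is a high vowel (*bednentu*, *gepi*); -ko when the last vowel of the stem is a non-high vowel (*jevedto*, *semdahe*, *fila*).
*ani*: last vowel = /i/, a high vowel → -uku → *aniuku*.

aniuku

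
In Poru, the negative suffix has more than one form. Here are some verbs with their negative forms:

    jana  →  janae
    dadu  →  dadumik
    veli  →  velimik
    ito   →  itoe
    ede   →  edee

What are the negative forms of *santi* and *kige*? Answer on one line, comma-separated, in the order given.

santimik, kigee

The alternation tracks the last vowel of the stem — -mik when the last vowel of the stem is a high vowel (*dadu*, *veli*); -e when the last vowel of the stem is a non-high vowel (*jana*, *ito*, *ede*).
*santi*: last vowel = /i/, a high vowel → -mik → *santimik*.
Since the last vowel of *kige* is /e/ (a non-high vowel), it takes -e, giving *kigee*.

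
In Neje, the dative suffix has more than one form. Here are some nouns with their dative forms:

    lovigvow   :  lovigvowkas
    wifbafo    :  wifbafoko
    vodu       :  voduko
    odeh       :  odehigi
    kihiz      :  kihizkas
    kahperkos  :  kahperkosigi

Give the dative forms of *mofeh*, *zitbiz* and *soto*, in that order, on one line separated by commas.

The alternation tracks the final sound of the stem — -igi when the stem ends in a voiceless consonant (*odeh*, *kahperkos*); -kas when the stem ends in a voiced consonant (*lovigvow*, *kihiz*); -ko when the stem ends in a vowel (*wifbafo*, *vodu*).
*mofeh*: final sound = /h/, a voiceless consonant → -igi → *mofehigi*.
Since the final sound of *zitbiz* is /z/ (a voiced consonant), it takes -kas, giving *zitbizkas*.
*soto*: final sound = /o/, a vowel → -ko → *sotoko*.

mofehigi, zitbizkas, sotoko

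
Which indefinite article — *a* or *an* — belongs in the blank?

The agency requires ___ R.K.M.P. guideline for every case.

The indefinite article is chosen by the initial *sound* of the following word, not its spelling.
The initialism *R.K.M.P.* is read letter by letter; the first letter, R, is pronounced /ɑr/, which begins with a vowel sound.
So the article is *an*: The agency requires an R.K.M.P. guideline for every case.

an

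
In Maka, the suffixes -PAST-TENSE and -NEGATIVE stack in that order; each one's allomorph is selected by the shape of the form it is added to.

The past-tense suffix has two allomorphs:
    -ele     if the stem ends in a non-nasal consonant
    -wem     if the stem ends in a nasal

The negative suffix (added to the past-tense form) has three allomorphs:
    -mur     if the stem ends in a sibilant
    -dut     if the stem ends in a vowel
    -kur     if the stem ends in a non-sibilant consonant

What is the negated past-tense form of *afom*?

afomwemkur

Since the final consonant of *afom* is /m/ (a nasal), it takes -wem, giving *afomwem*.
The past-tense form *afomwem* — final sound /m/ (a non-sibilant consonant) → -kur → *afomwemkur*.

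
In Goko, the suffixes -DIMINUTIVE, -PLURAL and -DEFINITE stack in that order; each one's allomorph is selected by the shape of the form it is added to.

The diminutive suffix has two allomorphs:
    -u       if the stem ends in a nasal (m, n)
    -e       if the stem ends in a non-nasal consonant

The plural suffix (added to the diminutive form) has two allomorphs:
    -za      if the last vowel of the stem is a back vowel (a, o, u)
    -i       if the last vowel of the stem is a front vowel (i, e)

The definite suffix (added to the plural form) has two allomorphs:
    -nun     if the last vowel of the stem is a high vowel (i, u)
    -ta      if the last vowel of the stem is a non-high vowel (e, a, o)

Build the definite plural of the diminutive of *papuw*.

papuweinun

*papuw*: final consonant = /w/, non-nasal → -e → *papuwe*.
The last vowel of the diminutive form *papuwe* is /e/, which is a front vowel, so the plural suffix is -i, giving *papuwei*.
Since the last vowel of the plural form *papuwei* is /i/ (a high vowel), it takes -nun, giving *papuweinun*.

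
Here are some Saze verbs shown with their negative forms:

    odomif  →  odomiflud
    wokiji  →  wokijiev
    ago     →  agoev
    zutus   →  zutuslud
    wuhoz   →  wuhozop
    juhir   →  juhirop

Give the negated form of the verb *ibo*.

The pattern is voicing of the final sound: -lud when the stem ends in a voiceless consonant (*odomif*, *zutus*); -op when the stem ends in a voiced consonant (*wuhoz*, *juhir*); -ev when the stem ends in a vowel (*wokiji*, *ago*).
*ibo* — final sound /o/ (a vowel) → -ev → *iboev*.

iboev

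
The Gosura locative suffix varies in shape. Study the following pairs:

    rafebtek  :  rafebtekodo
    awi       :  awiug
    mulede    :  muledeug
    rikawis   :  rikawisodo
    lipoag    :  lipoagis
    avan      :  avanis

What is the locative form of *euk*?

The suffix is conditioned by the final sound: -odo when the stem ends in a voiceless consonant (*rafebtek*, *rikawis*); -is when the stem ends in a voiced consonant (*lipoag*, *avan*); -ug when the stem ends in a vowel (*awi*, *mulede*).
The final sound of *euk* is /k/, which is a voiceless consonant, so the suffix is -odo, giving *eukodo*.

eukodo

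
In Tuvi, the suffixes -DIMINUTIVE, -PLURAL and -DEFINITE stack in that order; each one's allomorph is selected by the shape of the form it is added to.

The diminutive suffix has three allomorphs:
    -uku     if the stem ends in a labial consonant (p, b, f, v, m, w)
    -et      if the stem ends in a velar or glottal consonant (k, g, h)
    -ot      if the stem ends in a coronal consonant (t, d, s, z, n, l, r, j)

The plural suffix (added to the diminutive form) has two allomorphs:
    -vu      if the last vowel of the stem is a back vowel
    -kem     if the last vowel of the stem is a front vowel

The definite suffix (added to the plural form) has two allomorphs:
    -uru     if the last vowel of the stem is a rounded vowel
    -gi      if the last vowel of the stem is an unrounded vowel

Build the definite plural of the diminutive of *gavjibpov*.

*gavjibpov* — final consonant /v/ (labial) → -uku → *gavjibpovuku*.
The diminutive form *gavjibpovuku* — last vowel /u/ (a back vowel) → -vu → *gavjibpovukuvu*.
Since the last vowel of the plural form *gavjibpovukuvu* is /u/ (a rounded vowel), it takes -uru, giving *gavjibpovukuvuuru*.

gavjibpovukuvuuru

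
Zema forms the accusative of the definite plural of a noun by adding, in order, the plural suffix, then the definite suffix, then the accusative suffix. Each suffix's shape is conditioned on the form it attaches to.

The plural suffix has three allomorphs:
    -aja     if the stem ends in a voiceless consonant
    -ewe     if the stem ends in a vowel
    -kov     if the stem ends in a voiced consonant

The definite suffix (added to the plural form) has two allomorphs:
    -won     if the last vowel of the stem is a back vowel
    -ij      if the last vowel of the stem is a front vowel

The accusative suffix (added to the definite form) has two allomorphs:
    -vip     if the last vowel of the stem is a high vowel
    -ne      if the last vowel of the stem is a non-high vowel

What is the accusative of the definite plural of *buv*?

buvkovwonne

*buv* — final sound /v/ (a voiced consonant) → -kov → *buvkov*.
The last vowel of the plural form *buvkov* is /o/, which is a back vowel, so the definite suffix is -won, giving *buvkovwon*.
The definite form *buvkovwon*: last vowel = /o/, a non-high vowel → -ne → *buvkovwonne*.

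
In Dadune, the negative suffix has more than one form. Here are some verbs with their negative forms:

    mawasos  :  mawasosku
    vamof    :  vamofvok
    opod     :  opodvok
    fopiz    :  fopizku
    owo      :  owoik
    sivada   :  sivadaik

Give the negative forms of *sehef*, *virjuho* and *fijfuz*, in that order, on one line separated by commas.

The pattern is sibilance of the final sound: -ku when the stem ends in a sibilant (*mawasos*, *fopiz*); -vok when the stem ends in a non-sibilant consonant (*vamof*, *opod*); -ik when the stem ends in a vowel (*owo*, *sivada*).
The final sound of *sehef* is /f/, which is a non-sibilant consonant, so the suffix is -vok, giving *sehefvok*.
*virjuho*: final sound = /o/, a vowel → -ik → *virjuhoik*.
Since the final sound of *fijfuz* is /z/ (a sibilant), it takes -ku, giving *fijfuzku*.

sehefvok, virjuhoik, fijfuzku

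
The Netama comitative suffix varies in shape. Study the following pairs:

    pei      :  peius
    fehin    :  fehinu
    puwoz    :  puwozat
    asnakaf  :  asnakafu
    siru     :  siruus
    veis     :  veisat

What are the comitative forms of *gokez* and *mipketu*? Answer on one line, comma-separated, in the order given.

gokezat, mipketuus

Looking at the final sound of each stem: -at when the stem ends in a sibilant (*puwoz*, *veis*); -u when the stem ends in a non-sibilant consonant (*fehin*, *asnakaf*); -us when the stem ends in a vowel (*pei*, *siru*).
*gokez* — final sound /z/ (a sibilant) → -at → *gokezat*.
Since the final sound of *mipketu* is /u/ (a vowel), it takes -us, giving *mipketuus*.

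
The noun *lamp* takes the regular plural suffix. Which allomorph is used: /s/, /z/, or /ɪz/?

The stem *lamp* ends in a voiceless non-sibilant consonant.
The plural suffix surfaces as /ɪz/ after sibilants, /s/ after other voiceless consonants, and /z/ after other voiced sounds.
So the plural -s on *lamp* is pronounced /s/.

/s/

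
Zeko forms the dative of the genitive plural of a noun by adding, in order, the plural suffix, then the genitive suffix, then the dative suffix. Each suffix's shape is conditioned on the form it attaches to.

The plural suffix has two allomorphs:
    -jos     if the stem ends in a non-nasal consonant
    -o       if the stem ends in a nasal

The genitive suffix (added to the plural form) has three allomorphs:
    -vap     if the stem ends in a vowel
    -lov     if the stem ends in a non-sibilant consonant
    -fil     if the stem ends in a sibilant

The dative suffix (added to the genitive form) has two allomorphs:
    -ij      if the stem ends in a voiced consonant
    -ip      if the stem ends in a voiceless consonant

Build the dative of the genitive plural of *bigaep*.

*bigaep* — final consonant /p/ (non-nasal) → -jos → *bigaepjos*.
The final sound of the plural form *bigaepjos* is /s/, which is a sibilant, so the genitive suffix is -fil, giving *bigaepjosfil*.
The genitive form *bigaepjosfil*: final consonant = /l/, voiced → -ij → *bigaepjosfilij*.

bigaepjosfilij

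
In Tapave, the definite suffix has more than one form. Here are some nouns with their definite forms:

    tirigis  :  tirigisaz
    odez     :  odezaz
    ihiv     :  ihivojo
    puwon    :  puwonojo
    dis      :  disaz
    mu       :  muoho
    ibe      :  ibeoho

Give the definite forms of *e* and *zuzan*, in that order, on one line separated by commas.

eoho, zuzanojo

Looking at the final sound of each stem: -az when the stem ends in a sibilant (*tirigis*, *odez*, *dis*); -ojo when the stem ends in a non-sibilant consonant (*ihiv*, *puwon*); -oho when the stem ends in a vowel (*mu*, *ibe*).
The final sound of *e* is /e/, which is a vowel, so the suffix is -oho, giving *eoho*.
*zuzan* — final sound /n/ (a non-sibilant consonant) → -ojo → *zuzanojo*.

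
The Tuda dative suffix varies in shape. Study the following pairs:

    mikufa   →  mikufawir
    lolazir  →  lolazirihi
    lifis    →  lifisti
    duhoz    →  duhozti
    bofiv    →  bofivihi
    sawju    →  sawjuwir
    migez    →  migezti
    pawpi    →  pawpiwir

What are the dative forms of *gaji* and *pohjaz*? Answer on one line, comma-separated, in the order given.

gajiwir, pohjazti

The pattern is sibilance of the final sound: -ti when the stem ends in a sibilant (*lifis*, *duhoz*, *migez*); -ihi when the stem ends in a non-sibilant consonant (*lolazir*, *bofiv*); -wir when the stem ends in a vowel (*mikufa*, *sawju*, *pawpi*).
*gaji*: final sound = /i/, a vowel → -wir → *gajiwir*.
Since the final sound of *pohjaz* is /z/ (a sibilant), it takes -ti, giving *pohjazti*.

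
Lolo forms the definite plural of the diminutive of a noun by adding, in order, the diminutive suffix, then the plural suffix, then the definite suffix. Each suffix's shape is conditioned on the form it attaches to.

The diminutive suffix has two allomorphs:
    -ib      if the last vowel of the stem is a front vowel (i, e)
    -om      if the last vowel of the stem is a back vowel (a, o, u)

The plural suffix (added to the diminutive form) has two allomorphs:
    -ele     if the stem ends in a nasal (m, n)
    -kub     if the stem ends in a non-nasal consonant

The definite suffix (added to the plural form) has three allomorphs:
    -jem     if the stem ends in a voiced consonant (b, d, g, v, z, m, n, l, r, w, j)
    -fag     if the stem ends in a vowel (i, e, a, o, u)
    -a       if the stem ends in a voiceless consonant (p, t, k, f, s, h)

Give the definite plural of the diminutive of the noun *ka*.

*ka*: last vowel = /a/, a back vowel → -om → *kaom*.
The diminutive form *kaom* — final consonant /m/ (a nasal) → -ele → *kaomele*.
Since the final sound of the plural form *kaomele* is /e/ (a vowel), it takes -fag, giving *kaomelefag*.

kaomelefag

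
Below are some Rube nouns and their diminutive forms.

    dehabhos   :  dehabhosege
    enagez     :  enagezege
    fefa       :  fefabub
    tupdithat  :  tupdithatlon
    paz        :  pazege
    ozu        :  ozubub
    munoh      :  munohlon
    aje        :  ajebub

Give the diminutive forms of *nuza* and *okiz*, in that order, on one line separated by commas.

The alternation tracks the final sound of the stem — -ege when the stem ends in a sibilant (*dehabhos*, *enagez*, *paz*); -lon when the stem ends in a non-sibilant consonant (*tupdithat*, *munoh*); -bub when the stem ends in a vowel (*fefa*, *ozu*, *aje*).
*nuza*: final sound = /a/, a vowel → -bub → *nuzabub*.
Since the final sound of *okiz* is /z/ (a sibilant), it takes -ege, giving *okizege*.

nuzabub, okizege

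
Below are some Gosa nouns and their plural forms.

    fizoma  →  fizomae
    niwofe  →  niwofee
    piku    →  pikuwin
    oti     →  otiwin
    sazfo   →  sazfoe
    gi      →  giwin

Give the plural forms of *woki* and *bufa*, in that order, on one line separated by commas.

wokiwin, bufae

The alternation tracks the last vowel of the stem — -win when the last vowel of the stem is a high vowel (*piku*, *oti*, *gi*); -e when the last vowel of the stem is a non-high vowel (*fizoma*, *niwofe*, *sazfo*).
The last vowel of *woki* is /i/, which is a high vowel, so the suffix is -win, giving *wokiwin*.
The last vowel of *bufa* is /a/, which is a non-high vowel, so the suffix is -e, giving *bufae*.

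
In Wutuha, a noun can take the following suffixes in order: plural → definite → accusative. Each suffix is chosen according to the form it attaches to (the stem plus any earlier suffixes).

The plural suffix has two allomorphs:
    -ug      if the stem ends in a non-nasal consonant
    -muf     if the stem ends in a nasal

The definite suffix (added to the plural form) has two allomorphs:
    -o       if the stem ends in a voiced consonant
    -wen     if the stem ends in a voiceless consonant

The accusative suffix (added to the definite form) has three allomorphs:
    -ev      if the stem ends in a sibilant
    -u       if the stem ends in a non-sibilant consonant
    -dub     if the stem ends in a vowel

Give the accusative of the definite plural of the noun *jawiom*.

*jawiom* — final consonant /m/ (a nasal) → -muf → *jawiommuf*.
The final consonant of the plural form *jawiommuf* is /f/, which is voiceless, so the definite suffix is -wen, giving *jawiommufwen*.
The final sound of the definite form *jawiommufwen* is /n/, which is a non-sibilant consonant, so the accusative suffix is -u, giving *jawiommufwenu*.

jawiommufwenu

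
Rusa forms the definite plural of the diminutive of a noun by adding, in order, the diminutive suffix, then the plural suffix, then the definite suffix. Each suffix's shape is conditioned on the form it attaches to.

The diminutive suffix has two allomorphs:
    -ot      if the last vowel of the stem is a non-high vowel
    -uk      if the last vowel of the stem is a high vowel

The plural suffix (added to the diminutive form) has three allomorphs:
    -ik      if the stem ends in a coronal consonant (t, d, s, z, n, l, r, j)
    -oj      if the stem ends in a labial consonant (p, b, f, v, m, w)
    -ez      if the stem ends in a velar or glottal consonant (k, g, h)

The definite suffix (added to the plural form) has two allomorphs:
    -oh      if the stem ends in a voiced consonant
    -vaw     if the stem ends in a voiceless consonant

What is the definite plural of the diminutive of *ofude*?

*ofude* — last vowel /e/ (a non-high vowel) → -ot → *ofudeot*.
The final consonant of the diminutive form *ofudeot* is /t/, which is coronal, so the plural suffix is -ik, giving *ofudeotik*.
The plural form *ofudeotik* — final consonant /k/ (voiceless) → -vaw → *ofudeotikvaw*.

ofudeotikvaw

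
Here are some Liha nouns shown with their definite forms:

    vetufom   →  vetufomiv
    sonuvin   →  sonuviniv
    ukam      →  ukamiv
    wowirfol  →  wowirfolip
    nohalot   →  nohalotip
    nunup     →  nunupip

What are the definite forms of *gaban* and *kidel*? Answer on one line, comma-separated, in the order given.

The alternation tracks the final consonant of the stem — -iv when the stem ends in a nasal (*vetufom*, *sonuvin*, *ukam*); -ip when the stem ends in a non-nasal consonant (*wowirfol*, *nohalot*, *nunup*).
*gaban*: final consonant = /n/, a nasal → -iv → *gabaniv*.
*kidel* — final consonant /l/ (non-nasal) → -ip → *kidelip*.

gabaniv, kidelip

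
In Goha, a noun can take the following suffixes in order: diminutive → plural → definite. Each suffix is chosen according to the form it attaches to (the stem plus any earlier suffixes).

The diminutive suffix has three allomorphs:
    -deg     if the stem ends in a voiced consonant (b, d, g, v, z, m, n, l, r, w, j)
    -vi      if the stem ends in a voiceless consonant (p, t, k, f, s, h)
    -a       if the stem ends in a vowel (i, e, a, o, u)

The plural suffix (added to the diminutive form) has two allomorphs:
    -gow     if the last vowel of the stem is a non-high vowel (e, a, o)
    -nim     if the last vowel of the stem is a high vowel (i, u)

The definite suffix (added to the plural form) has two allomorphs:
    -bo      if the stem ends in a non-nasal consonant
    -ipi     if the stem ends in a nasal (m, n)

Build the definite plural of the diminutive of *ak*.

akvinimipi

Since the final sound of *ak* is /k/ (a voiceless consonant), it takes -vi, giving *akvi*.
The diminutive form *akvi*: last vowel = /i/, a high vowel → -nim → *akvinim*.
The plural form *akvinim*: final consonant = /m/, a nasal → -ipi → *akvinimipi*.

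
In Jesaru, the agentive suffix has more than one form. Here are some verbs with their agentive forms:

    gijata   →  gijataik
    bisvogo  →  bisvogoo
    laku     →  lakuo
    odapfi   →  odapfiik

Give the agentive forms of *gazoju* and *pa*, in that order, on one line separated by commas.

gazojuo, paik

The alternation tracks the last vowel of the stem — -o when the last vowel of the stem is a rounded vowel (*bisvogo*, *laku*); -ik when the last vowel of the stem is an unrounded vowel (*gijata*, *odapfi*).
*gazoju* — last vowel /u/ (a rounded vowel) → -o → *gazojuo*.
*pa* — last vowel /a/ (an unrounded vowel) → -ik → *paik*.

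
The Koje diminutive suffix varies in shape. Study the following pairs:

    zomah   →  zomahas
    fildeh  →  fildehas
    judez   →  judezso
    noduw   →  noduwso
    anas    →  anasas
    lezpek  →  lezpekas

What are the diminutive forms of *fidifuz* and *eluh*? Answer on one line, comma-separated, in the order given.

Looking at the final consonant of each stem: -as when the stem ends in a voiceless consonant (*zomah*, *fildeh*, *anas*, *lezpek*); -so when the stem ends in a voiced consonant (*judez*, *noduw*).
*fidifuz*: final consonant = /z/, voiced → -so → *fidifuzso*.
Since the final consonant of *eluh* is /h/ (voiceless), it takes -as, giving *eluhas*.

fidifuzso, eluhas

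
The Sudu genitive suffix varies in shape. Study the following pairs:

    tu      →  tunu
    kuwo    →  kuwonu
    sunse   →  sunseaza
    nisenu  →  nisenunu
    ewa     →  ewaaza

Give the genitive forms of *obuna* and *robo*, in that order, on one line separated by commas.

obunaaza, robonu

Looking at the last vowel of each stem: -nu when the last vowel of the stem is a rounded vowel (*tu*, *kuwo*, *nisenu*); -aza when the last vowel of the stem is an unrounded vowel (*sunse*, *ewa*).
The last vowel of *obuna* is /a/, which is an unrounded vowel, so the suffix is -aza, giving *obunaaza*.
*robo* — last vowel /o/ (a rounded vowel) → -nu → *robonu*.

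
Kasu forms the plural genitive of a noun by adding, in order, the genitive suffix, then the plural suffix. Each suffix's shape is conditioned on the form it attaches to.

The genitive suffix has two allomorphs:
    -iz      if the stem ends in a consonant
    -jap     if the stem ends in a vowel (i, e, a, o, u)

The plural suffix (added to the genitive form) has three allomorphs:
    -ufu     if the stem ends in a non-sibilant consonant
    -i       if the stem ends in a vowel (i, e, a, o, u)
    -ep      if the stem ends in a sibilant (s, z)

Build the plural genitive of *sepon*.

seponizep

The final sound of *sepon* is /n/, which is a consonant, so the genitive suffix is -iz, giving *seponiz*.
The final sound of the genitive form *seponiz* is /z/, which is a sibilant, so the plural suffix is -ep, giving *seponizep*.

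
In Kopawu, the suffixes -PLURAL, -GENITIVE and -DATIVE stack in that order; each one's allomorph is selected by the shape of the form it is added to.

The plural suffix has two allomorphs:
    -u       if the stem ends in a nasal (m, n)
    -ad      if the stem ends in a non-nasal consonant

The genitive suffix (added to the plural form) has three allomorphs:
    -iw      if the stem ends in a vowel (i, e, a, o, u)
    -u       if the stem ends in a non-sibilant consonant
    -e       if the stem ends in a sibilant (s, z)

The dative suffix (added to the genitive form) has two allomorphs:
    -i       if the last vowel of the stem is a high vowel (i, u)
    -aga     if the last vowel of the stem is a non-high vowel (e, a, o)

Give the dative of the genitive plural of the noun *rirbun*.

rirbunuiwi

The final consonant of *rirbun* is /n/, which is a nasal, so the plural suffix is -u, giving *rirbunu*.
The final sound of the plural form *rirbunu* is /u/, which is a vowel, so the genitive suffix is -iw, giving *rirbunuiw*.
Since the last vowel of the genitive form *rirbunuiw* is /i/ (a high vowel), it takes -i, giving *rirbunuiwi*.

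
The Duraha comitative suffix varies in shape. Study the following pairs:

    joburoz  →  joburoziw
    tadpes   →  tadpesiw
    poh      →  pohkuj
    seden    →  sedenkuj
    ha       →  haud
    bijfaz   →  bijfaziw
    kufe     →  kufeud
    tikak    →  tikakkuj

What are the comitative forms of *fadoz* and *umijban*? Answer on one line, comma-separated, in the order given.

The suffix is conditioned by the final sound: -iw when the stem ends in a sibilant (*joburoz*, *tadpes*, *bijfaz*); -kuj when the stem ends in a non-sibilant consonant (*poh*, *seden*, *tikak*); -ud when the stem ends in a vowel (*ha*, *kufe*).
The final sound of *fadoz* is /z/, which is a sibilant, so the suffix is -iw, giving *fadoziw*.
The final sound of *umijban* is /n/, which is a non-sibilant consonant, so the suffix is -kuj, giving *umijbankuj*.

fadoziw, umijbankuj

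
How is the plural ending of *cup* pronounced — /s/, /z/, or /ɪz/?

/s/

The stem *cup* ends in a voiceless non-sibilant consonant.
The plural suffix surfaces as /ɪz/ after sibilants, /s/ after other voiceless consonants, and /z/ after other voiced sounds.
So the plural -s on *cup* is pronounced /s/.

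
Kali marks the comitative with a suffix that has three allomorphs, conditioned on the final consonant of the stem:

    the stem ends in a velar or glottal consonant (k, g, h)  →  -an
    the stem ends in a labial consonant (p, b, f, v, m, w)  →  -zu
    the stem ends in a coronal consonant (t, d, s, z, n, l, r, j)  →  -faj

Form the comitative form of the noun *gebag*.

gebagan

Since the final consonant of *gebag* is /g/ (velar/glottal), it takes -an, giving *gebagan*.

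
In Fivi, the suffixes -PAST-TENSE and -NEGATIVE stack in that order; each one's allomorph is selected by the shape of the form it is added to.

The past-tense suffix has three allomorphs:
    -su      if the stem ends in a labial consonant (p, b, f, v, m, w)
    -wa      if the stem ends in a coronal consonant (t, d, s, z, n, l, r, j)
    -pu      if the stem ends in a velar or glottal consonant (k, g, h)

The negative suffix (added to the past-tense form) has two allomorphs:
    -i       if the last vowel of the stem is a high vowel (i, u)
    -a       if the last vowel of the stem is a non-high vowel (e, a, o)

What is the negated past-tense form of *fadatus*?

fadatuswaa

Since the final consonant of *fadatus* is /s/ (coronal), it takes -wa, giving *fadatuswa*.
The past-tense form *fadatuswa*: last vowel = /a/, a non-high vowel → -a → *fadatuswaa*.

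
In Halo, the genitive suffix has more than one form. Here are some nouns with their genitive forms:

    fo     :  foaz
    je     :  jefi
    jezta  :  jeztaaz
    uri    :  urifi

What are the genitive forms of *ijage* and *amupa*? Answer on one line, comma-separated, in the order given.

ijagefi, amupaaz

The pattern is front/back vowel harmony: -fi when the last vowel of the stem is a front vowel (*je*, *uri*); -az when the last vowel of the stem is a back vowel (*fo*, *jezta*).
*ijage*: last vowel = /e/, a front vowel → -fi → *ijagefi*.
*amupa*: last vowel = /a/, a back vowel → -az → *amupaaz*.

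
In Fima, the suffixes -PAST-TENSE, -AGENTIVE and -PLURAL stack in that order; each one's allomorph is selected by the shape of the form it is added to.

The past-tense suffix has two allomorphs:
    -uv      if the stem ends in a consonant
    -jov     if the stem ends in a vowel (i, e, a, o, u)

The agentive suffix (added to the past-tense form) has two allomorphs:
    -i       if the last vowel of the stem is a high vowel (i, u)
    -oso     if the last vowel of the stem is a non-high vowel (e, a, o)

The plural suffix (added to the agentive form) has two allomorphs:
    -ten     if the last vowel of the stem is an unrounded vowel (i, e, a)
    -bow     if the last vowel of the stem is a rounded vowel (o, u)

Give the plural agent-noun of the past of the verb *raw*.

rawuviten

*raw* — final sound /w/ (a consonant) → -uv → *rawuv*.
The past-tense form *rawuv*: last vowel = /u/, a high vowel → -i → *rawuvi*.
The agentive form *rawuvi* — last vowel /i/ (an unrounded vowel) → -ten → *rawuviten*.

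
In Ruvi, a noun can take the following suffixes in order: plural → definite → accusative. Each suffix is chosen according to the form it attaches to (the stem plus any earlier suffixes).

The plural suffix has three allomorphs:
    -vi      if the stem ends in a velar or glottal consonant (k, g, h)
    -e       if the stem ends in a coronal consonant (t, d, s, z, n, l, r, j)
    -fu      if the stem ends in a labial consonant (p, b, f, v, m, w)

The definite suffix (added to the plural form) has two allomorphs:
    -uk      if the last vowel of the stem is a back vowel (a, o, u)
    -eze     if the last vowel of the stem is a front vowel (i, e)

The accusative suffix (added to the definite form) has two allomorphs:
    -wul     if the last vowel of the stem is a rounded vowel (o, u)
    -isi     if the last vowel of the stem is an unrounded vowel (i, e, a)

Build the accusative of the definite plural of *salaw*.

salawfuukwul

*salaw*: final consonant = /w/, labial → -fu → *salawfu*.
The plural form *salawfu*: last vowel = /u/, a back vowel → -uk → *salawfuuk*.
The last vowel of the definite form *salawfuuk* is /u/, which is a rounded vowel, so the accusative suffix is -wul, giving *salawfuukwul*.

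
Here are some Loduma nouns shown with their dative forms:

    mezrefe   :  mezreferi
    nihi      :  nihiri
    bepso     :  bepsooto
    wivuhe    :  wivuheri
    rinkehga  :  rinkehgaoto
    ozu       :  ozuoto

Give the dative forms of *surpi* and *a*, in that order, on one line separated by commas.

Looking at the last vowel of each stem: -ri when the last vowel of the stem is a front vowel (*mezrefe*, *nihi*, *wivuhe*); -oto when the last vowel of the stem is a back vowel (*bepso*, *rinkehga*, *ozu*).
Since the last vowel of *surpi* is /i/ (a front vowel), it takes -ri, giving *surpiri*.
*a* — last vowel /a/ (a back vowel) → -oto → *aoto*.

surpiri, aoto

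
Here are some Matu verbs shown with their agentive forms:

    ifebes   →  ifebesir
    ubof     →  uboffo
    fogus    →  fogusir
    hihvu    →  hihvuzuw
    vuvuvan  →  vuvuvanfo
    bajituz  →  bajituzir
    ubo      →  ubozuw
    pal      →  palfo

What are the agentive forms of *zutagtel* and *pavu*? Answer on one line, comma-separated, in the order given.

zutagtelfo, pavuzuw

The alternation tracks the final sound of the stem — -ir when the stem ends in a sibilant (*ifebes*, *fogus*, *bajituz*); -fo when the stem ends in a non-sibilant consonant (*ubof*, *vuvuvan*, *pal*); -zuw when the stem ends in a vowel (*hihvu*, *ubo*).
*zutagtel*: final sound = /l/, a non-sibilant consonant → -fo → *zutagtelfo*.
The final sound of *pavu* is /u/, which is a vowel, so the suffix is -zuw, giving *pavuzuw*.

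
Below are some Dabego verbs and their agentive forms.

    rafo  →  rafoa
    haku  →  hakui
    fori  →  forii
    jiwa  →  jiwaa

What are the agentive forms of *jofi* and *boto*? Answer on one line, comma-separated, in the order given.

jofii, botoa

The alternation tracks the last vowel of the stem — -i when the last vowel of the stem is a high vowel (*haku*, *fori*); -a when the last vowel of the stem is a non-high vowel (*rafo*, *jiwa*).
The last vowel of *jofi* is /i/, which is a high vowel, so the suffix is -i, giving *jofii*.
Since the last vowel of *boto* is /o/ (a non-high vowel), it takes -a, giving *botoa*.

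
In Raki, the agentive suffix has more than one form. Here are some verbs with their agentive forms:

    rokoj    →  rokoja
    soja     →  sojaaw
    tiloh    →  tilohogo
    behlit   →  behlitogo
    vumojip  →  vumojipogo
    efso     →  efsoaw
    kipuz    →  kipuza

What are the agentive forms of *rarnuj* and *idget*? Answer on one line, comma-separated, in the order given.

rarnuja, idgetogo

The alternation tracks the final sound of the stem — -ogo when the stem ends in a voiceless consonant (*tiloh*, *behlit*, *vumojip*); -a when the stem ends in a voiced consonant (*rokoj*, *kipuz*); -aw when the stem ends in a vowel (*soja*, *efso*).
*rarnuj*: final sound = /j/, a voiced consonant → -a → *rarnuja*.
*idget*: final sound = /t/, a voiceless consonant → -ogo → *idgetogo*.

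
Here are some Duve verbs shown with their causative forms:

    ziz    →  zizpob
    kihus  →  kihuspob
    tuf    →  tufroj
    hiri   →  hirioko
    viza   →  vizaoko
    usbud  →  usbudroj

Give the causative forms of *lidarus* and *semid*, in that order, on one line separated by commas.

Looking at the final sound of each stem: -pob when the stem ends in a sibilant (*ziz*, *kihus*); -roj when the stem ends in a non-sibilant consonant (*tuf*, *usbud*); -oko when the stem ends in a vowel (*hiri*, *viza*).
*lidarus* — final sound /s/ (a sibilant) → -pob → *lidaruspob*.
*semid* — final sound /d/ (a non-sibilant consonant) → -roj → *semidroj*.

lidaruspob, semidroj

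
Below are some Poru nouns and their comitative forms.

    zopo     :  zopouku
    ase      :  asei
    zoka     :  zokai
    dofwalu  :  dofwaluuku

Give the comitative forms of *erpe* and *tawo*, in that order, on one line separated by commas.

Looking at the last vowel of each stem: -uku when the last vowel of the stem is a rounded vowel (*zopo*, *dofwalu*); -i when the last vowel of the stem is an unrounded vowel (*ase*, *zoka*).
*erpe*: last vowel = /e/, an unrounded vowel → -i → *erpei*.
*tawo* — last vowel /o/ (a rounded vowel) → -uku → *tawouku*.

erpei, tawouku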